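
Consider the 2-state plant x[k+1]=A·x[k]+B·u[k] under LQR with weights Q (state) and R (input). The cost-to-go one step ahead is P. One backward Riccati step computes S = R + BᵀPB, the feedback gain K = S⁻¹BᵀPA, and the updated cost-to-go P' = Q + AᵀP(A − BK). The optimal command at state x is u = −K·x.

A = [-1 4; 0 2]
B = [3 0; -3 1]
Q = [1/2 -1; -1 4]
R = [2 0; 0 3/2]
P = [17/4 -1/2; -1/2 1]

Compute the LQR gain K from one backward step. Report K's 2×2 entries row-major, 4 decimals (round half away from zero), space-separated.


BᵀP = [14.2500 -4.5000; -0.5000 1.0000]
S = R + BᵀPB = [2 0; 0 3/2] + [56.2500 -4.5000; -4.5000 1.0000] = [58.2500 -4.5000; -4.5000 2.5000]
BᵀPA = [-14.2500 48.0000; 0.5000 0.0000]
K = S⁻¹·BᵀPA = [-0.2662 0.9571; -0.2792 1.7228]
A−BK = [-0.2014 1.1286; -0.5194 3.1486]
AᵀP(A−BK) = [0.5962 -3.2223; -3.2223 18.0578]
P' = Q + AᵀP(A−BK) = [1.0962 -4.2223; -4.2223 22.0578]
tr(P') = 23.1540

-0.2662 0.9571 -0.2792 1.7228


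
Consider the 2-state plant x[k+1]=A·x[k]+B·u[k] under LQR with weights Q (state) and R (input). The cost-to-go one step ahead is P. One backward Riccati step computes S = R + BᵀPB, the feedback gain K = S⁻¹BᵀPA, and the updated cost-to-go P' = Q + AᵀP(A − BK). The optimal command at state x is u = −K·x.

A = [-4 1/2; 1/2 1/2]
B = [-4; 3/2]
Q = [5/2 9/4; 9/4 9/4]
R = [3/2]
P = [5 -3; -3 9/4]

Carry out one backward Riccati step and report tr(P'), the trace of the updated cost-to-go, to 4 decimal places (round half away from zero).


BᵀP = [-24.5000 15.3750]
S = R + BᵀPB = [3/2] + [121.0625] = [122.5625]
BᵀPA = [105.6875 -4.5625]
K = S⁻¹·BᵀPA = [0.8623 -0.0372]
A−BK = [-0.5507 0.3511; -0.7935 0.5558]
AᵀP(A−BK) = [1.4266 -0.2532; -0.2532 0.1427]
P' = Q + AᵀP(A−BK) = [3.9266 1.9968; 1.9968 2.3927]
tr(P') = 6.3192

6.3192


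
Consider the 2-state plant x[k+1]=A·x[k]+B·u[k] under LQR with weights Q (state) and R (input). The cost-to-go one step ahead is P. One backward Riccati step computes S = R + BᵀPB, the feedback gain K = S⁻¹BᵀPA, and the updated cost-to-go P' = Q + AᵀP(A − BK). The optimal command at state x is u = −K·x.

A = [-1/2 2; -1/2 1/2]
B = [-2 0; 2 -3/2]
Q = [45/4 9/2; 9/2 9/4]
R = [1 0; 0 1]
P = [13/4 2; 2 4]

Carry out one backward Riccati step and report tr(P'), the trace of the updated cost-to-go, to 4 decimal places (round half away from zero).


BᵀP = [-2.5000 4.0000; -3.0000 -6.0000]
S = R + BᵀPB = [1 0; 0 1] + [13.0000 -6.0000; -6.0000 9.0000] = [14.0000 -6.0000; -6.0000 10.0000]
BᵀPA = [-0.7500 -3.0000; 4.5000 -9.0000]
K = S⁻¹·BᵀPA = [0.1875 -0.8077; 0.5625 -1.3846]
A−BK = [-0.1250 0.3846; -0.0313 0.0385]
AᵀP(A−BK) = [0.4219 -1.1250; -1.1250 3.1154]
P' = Q + AᵀP(A−BK) = [11.6719 3.3750; 3.3750 5.3654]
tr(P') = 17.0373

17.0373


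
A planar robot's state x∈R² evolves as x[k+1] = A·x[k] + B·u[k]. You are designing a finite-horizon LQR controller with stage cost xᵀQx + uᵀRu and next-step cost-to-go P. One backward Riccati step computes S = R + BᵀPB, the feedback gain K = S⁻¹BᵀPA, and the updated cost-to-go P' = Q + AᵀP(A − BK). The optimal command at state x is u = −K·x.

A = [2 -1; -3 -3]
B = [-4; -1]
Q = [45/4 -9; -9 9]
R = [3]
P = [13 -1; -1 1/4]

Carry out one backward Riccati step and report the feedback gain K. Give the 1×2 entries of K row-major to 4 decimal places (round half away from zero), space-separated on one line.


BᵀP = [-51.0000 3.7500]
S = R + BᵀPB = [3] + [200.2500] = [203.2500]
BᵀPA = [-113.2500 39.7500]
K = S⁻¹·BᵀPA = [-0.5572 0.1956]
A−BK = [-0.2288 -0.2177; -3.5572 -2.8044]
AᵀP(A−BK) = [3.1476 1.3985; 1.3985 1.4760]
P' = Q + AᵀP(A−BK) = [14.3976 -7.6015; -7.6015 10.4760]
tr(P') = 24.8736

-0.5572 0.1956


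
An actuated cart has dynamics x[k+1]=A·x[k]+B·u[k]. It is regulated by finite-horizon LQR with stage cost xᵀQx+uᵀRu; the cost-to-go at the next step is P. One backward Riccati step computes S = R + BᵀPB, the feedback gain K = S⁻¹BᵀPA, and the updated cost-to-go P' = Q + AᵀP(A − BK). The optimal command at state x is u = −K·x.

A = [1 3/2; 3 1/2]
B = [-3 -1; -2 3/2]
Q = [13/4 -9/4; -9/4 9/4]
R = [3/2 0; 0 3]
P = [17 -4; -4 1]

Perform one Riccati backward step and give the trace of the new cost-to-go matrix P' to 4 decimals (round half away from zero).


6.3338

BᵀP = [-43.0000 10.0000; -23.0000 5.5000]
S = R + BᵀPB = [3/2 0; 0 3] + [109.0000 58.0000; 58.0000 31.2500] = [110.5000 58.0000; 58.0000 34.2500]
BᵀPA = [-13.0000 -59.5000; -6.5000 -31.7500]
K = S⁻¹·BᵀPA = [-0.1623 -0.4669; 0.0850 -0.1364]
A−BK = [0.5982 -0.0370; 2.5480 -0.2291]
AᵀP(A−BK) = [0.4431 0.0441; 0.0441 0.3907]
P' = Q + AᵀP(A−BK) = [3.6931 -2.2059; -2.2059 2.6407]
tr(P') = 6.3338


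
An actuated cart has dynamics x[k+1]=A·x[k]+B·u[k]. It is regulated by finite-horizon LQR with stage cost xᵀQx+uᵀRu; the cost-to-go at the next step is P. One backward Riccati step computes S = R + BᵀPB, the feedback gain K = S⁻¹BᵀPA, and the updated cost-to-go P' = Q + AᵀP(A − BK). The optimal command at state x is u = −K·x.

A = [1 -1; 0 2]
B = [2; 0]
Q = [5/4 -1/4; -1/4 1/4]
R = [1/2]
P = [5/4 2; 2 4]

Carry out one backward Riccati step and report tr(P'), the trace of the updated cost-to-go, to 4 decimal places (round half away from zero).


BᵀP = [2.5000 4.0000]
S = R + BᵀPB = [1/2] + [5.0000] = [5.5000]
BᵀPA = [2.5000 5.5000]
K = S⁻¹·BᵀPA = [0.4545 1.0000]
A−BK = [0.0909 -3.0000; 0.0000 2.0000]
AᵀP(A−BK) = [0.1136 0.2500; 0.2500 3.7500]
P' = Q + AᵀP(A−BK) = [1.3636 0.0000; 0.0000 4.0000]
tr(P') = 5.3636

5.3636


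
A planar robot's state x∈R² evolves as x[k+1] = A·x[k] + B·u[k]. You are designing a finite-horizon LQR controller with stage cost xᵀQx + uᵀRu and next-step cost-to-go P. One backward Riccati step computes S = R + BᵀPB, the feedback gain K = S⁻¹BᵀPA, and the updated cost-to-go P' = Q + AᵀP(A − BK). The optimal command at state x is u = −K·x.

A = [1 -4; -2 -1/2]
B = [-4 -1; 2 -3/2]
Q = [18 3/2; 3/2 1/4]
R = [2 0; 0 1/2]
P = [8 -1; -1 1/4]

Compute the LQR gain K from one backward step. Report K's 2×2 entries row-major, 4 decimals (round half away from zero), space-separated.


-0.3331 0.7460 0.2187 0.8839

BᵀP = [-34.0000 4.5000; -6.5000 0.6250]
S = R + BᵀPB = [2 0; 0 1/2] + [145.0000 27.2500; 27.2500 5.5625] = [147.0000 27.2500; 27.2500 6.0625]
BᵀPA = [-43.0000 133.7500; -7.7500 25.6875]
K = S⁻¹·BᵀPA = [-0.3331 0.7460; 0.2187 0.8839]
A−BK = [-0.1135 -0.1320; -1.0059 -0.6661]
AᵀP(A−BK) = [0.3734 -0.3213; -0.3213 1.5782]
P' = Q + AᵀP(A−BK) = [18.3734 1.1787; 1.1787 1.8282]
tr(P') = 20.2016


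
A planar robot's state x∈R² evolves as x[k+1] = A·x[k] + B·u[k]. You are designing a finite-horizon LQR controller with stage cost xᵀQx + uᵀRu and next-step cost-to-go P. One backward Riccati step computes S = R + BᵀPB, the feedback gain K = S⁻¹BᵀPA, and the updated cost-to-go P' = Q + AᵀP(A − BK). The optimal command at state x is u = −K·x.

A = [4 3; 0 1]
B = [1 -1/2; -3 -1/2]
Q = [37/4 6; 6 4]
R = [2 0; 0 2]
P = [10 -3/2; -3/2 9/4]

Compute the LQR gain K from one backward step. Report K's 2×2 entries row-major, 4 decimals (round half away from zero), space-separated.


BᵀP = [14.5000 -8.2500; -4.2500 -0.3750]
S = R + BᵀPB = [2 0; 0 2] + [39.2500 -3.1250; -3.1250 2.3125] = [41.2500 -3.1250; -3.1250 4.3125]
BᵀPA = [58.0000 35.2500; -17.0000 -13.1250]
K = S⁻¹·BᵀPA = [1.1717 0.6602; -3.0929 -2.5651]
A−BK = [1.2818 1.0572; 1.9688 1.6981]
AᵀP(A−BK) = [39.4587 32.1011; 32.1011 26.3108]
P' = Q + AᵀP(A−BK) = [48.7087 38.1011; 38.1011 30.3108]
tr(P') = 79.0195

1.1717 0.6602 -3.0929 -2.5651


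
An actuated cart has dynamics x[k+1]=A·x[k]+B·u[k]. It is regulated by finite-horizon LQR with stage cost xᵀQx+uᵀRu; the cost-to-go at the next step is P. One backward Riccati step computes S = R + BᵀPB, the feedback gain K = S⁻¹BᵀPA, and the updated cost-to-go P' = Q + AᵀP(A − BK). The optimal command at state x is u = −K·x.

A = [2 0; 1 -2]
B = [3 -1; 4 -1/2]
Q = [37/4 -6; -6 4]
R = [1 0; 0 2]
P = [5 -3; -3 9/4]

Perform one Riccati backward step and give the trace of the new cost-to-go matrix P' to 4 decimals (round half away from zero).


BᵀP = [3.0000 0.0000; -3.5000 1.8750]
S = R + BᵀPB = [1 0; 0 2] + [9.0000 -3.0000; -3.0000 2.5625] = [10.0000 -3.0000; -3.0000 4.5625]
BᵀPA = [6.0000 0.0000; -5.1250 -3.7500]
K = S⁻¹·BᵀPA = [0.3276 -0.3072; -0.9078 -1.0239]
A−BK = [0.1092 -0.1024; -0.7645 -1.2833]
AᵀP(A−BK) = [3.6314 4.0956; 4.0956 5.1604]
P' = Q + AᵀP(A−BK) = [12.8814 -1.9044; -1.9044 9.1604]
tr(P') = 22.0418

22.0418


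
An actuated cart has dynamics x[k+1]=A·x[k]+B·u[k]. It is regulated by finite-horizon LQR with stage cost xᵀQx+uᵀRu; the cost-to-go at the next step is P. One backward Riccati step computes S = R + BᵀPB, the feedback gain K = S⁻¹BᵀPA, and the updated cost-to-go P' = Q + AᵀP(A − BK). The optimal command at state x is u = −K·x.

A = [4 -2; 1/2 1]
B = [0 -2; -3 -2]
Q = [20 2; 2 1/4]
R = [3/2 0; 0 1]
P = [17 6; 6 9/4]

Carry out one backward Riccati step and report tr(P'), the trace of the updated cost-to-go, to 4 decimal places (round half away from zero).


24.4054

BᵀP = [-18.0000 -6.7500; -46.0000 -16.5000]
S = R + BᵀPB = [3/2 0; 0 1] + [20.2500 49.5000; 49.5000 125.0000] = [21.7500 49.5000; 49.5000 126.0000]
BᵀPA = [-75.3750 29.2500; -192.2500 75.5000]
K = S⁻¹·BᵀPA = [0.0659 -0.1783; -1.5517 0.6693]
A−BK = [0.8966 -0.6615; -2.4057 1.8036]
AᵀP(A−BK) = [3.2187 -1.6505; -1.6505 0.9367]
P' = Q + AᵀP(A−BK) = [23.2187 0.3495; 0.3495 1.1867]
tr(P') = 24.4054


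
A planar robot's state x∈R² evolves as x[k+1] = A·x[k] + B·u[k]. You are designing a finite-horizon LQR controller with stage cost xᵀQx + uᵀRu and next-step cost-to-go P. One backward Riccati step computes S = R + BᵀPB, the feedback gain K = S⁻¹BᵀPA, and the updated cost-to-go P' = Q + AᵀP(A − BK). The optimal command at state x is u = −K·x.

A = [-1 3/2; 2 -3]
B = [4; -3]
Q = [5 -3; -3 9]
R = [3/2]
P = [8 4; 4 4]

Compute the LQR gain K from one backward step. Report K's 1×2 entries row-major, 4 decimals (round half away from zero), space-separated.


-0.1727 0.2590

BᵀP = [20.0000 4.0000]
S = R + BᵀPB = [3/2] + [68.0000] = [69.5000]
BᵀPA = [-12.0000 18.0000]
K = S⁻¹·BᵀPA = [-0.1727 0.2590]
A−BK = [-0.3094 0.4640; 1.4820 -2.2230]
AᵀP(A−BK) = [5.9281 -8.8921; -8.8921 13.3381]
P' = Q + AᵀP(A−BK) = [10.9281 -11.8921; -11.8921 22.3381]
tr(P') = 33.2662


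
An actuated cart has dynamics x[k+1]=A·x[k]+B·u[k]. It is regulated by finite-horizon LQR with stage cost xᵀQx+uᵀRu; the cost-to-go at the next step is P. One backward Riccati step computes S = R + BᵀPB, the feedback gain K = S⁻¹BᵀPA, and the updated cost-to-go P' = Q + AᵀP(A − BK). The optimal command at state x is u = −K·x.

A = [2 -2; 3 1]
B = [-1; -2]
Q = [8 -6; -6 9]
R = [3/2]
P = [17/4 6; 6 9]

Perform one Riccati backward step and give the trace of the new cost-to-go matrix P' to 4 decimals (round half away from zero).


BᵀP = [-16.2500 -24.0000]
S = R + BᵀPB = [3/2] + [64.2500] = [65.7500]
BᵀPA = [-104.5000 8.5000]
K = S⁻¹·BᵀPA = [-1.5894 0.1293]
A−BK = [0.4106 -1.8707; -0.1787 1.2586]
AᵀP(A−BK) = [3.9125 -0.4905; -0.4905 0.9011]
P' = Q + AᵀP(A−BK) = [11.9125 -6.4905; -6.4905 9.9011]
tr(P') = 21.8137

21.8137


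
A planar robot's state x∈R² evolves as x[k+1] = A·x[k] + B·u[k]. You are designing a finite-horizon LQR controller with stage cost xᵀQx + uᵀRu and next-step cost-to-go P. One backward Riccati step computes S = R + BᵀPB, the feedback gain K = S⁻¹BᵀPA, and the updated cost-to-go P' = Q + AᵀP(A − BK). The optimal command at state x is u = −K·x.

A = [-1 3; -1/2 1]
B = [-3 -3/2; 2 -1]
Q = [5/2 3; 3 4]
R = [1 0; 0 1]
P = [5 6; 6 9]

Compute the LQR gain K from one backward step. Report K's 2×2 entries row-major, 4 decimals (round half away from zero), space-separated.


BᵀP = [-3.0000 0.0000; -13.5000 -18.0000]
S = R + BᵀPB = [1 0; 0 1] + [9.0000 4.5000; 4.5000 38.2500] = [10.0000 4.5000; 4.5000 39.2500]
BᵀPA = [3.0000 -9.0000; 22.5000 -58.5000]
K = S⁻¹·BᵀPA = [0.0443 -0.2418; 0.5682 -1.4627]
A−BK = [-0.0148 0.0806; -0.0205 0.0208]
AᵀP(A−BK) = [0.3333 -0.8633; -0.8633 2.2545]
P' = Q + AᵀP(A−BK) = [2.8333 2.1367; 2.1367 6.2545]
tr(P') = 9.0878

0.0443 -0.2418 0.5682 -1.4627


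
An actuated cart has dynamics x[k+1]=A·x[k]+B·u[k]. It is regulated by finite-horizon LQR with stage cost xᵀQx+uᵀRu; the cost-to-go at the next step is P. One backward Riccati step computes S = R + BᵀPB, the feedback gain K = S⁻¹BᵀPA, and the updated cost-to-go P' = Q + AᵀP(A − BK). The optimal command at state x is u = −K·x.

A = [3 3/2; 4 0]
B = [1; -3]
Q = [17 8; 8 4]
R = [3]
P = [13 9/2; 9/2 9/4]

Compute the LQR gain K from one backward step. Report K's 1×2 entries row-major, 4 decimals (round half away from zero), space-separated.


BᵀP = [-0.5000 -2.2500]
S = R + BᵀPB = [3] + [6.2500] = [9.2500]
BᵀPA = [-10.5000 -0.7500]
K = S⁻¹·BᵀPA = [-1.1351 -0.0811]
A−BK = [4.1351 1.5811; 0.5946 -0.2432]
AᵀP(A−BK) = [249.0811 84.6486; 84.6486 29.1892]
P' = Q + AᵀP(A−BK) = [266.0811 92.6486; 92.6486 33.1892]
tr(P') = 299.2703

-1.1351 -0.0811


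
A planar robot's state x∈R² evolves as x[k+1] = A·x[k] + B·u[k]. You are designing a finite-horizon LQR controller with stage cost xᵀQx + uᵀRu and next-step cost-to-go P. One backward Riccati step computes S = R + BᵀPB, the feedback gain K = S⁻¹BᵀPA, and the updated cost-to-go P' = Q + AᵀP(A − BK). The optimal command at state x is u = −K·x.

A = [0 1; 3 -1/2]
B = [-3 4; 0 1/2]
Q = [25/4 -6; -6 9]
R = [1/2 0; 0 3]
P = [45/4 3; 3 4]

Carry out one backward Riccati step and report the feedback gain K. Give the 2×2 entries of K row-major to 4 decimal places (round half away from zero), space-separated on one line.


BᵀP = [-33.7500 -9.0000; 46.5000 14.0000]
S = R + BᵀPB = [1/2 0; 0 3] + [101.2500 -139.5000; -139.5000 193.0000] = [101.7500 -139.5000; -139.5000 196.0000]
BᵀPA = [-27.0000 -29.2500; 42.0000 39.5000]
K = S⁻¹·BᵀPA = [1.1745 -0.4614; 1.0502 -0.1269]
A−BK = [-0.6774 0.1233; 2.4749 -0.4366]
AᵀP(A−BK) = [23.6023 -4.1295; -4.1295 0.7651]
P' = Q + AᵀP(A−BK) = [29.8523 -10.1295; -10.1295 9.7651]
tr(P') = 39.6174

1.1745 -0.4614 1.0502 -0.1269


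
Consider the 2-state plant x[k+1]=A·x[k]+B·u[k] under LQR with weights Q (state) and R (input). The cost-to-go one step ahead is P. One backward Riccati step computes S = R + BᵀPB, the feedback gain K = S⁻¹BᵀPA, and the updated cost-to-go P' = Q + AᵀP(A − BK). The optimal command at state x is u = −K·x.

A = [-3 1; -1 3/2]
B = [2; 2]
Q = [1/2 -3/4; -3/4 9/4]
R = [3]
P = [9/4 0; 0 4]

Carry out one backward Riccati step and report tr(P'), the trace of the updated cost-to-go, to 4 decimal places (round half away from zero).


BᵀP = [4.5000 8.0000]
S = R + BᵀPB = [3] + [25.0000] = [28.0000]
BᵀPA = [-21.5000 16.5000]
K = S⁻¹·BᵀPA = [-0.7679 0.5893]
A−BK = [-1.4643 -0.1786; 0.5357 0.3214]
AᵀP(A−BK) = [7.7411 -0.0804; -0.0804 1.5268]
P' = Q + AᵀP(A−BK) = [8.2411 -0.8304; -0.8304 3.7768]
tr(P') = 12.0179

12.0179


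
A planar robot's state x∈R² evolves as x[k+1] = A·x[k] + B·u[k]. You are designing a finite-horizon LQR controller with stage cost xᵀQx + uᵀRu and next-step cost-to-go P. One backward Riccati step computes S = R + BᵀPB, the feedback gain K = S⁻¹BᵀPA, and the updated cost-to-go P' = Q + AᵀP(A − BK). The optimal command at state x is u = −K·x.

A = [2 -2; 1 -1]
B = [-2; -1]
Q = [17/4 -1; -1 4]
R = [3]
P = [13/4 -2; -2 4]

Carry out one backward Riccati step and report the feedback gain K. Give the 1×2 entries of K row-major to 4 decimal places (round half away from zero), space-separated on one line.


BᵀP = [-4.5000 0.0000]
S = R + BᵀPB = [3] + [9.0000] = [12.0000]
BᵀPA = [-9.0000 9.0000]
K = S⁻¹·BᵀPA = [-0.7500 0.7500]
A−BK = [0.5000 -0.5000; 0.2500 -0.2500]
AᵀP(A−BK) = [2.2500 -2.2500; -2.2500 2.2500]
P' = Q + AᵀP(A−BK) = [6.5000 -3.2500; -3.2500 6.2500]
tr(P') = 12.7500

-0.7500 0.7500


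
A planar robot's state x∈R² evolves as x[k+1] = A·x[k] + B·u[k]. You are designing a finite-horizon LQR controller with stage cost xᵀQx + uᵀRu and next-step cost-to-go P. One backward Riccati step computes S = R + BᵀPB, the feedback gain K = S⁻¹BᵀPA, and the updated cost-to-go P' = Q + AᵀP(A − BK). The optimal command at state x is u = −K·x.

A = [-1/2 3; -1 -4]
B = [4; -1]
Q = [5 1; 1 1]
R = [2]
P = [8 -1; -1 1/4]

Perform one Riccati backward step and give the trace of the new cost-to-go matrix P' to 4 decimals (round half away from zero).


BᵀP = [33.0000 -4.2500]
S = R + BᵀPB = [2] + [136.2500] = [138.2500]
BᵀPA = [-12.2500 116.0000]
K = S⁻¹·BᵀPA = [-0.0886 0.8391]
A−BK = [-0.1456 -0.3562; -1.0886 -3.1609]
AᵀP(A−BK) = [0.1646 0.2785; 0.2785 2.6691]
P' = Q + AᵀP(A−BK) = [5.1646 1.2785; 1.2785 3.6691]
tr(P') = 8.8336

8.8336


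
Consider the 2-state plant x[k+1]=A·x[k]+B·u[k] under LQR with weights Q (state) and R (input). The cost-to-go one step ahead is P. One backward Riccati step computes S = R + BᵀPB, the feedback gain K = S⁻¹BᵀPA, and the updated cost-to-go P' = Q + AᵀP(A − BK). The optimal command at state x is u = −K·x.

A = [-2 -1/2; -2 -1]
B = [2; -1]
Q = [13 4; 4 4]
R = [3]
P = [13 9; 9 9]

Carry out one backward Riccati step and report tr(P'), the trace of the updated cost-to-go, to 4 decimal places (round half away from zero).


BᵀP = [17.0000 9.0000]
S = R + BᵀPB = [3] + [25.0000] = [28.0000]
BᵀPA = [-52.0000 -17.5000]
K = S⁻¹·BᵀPA = [-1.8571 -0.6250]
A−BK = [1.7143 0.7500; -3.8571 -1.6250]
AᵀP(A−BK) = [63.4286 25.5000; 25.5000 10.3125]
P' = Q + AᵀP(A−BK) = [76.4286 29.5000; 29.5000 14.3125]
tr(P') = 90.7411

90.7411


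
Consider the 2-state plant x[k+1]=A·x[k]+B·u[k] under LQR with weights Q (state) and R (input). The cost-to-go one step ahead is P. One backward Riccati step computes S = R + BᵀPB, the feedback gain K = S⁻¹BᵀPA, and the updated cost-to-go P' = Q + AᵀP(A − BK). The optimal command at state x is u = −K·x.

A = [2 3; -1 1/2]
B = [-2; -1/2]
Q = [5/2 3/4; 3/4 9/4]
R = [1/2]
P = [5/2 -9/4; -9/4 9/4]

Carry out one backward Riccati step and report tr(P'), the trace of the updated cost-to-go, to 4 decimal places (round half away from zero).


8.4048

BᵀP = [-3.8750 3.3750]
S = R + BᵀPB = [1/2] + [6.0625] = [6.5625]
BᵀPA = [-11.1250 -9.9375]
K = S⁻¹·BᵀPA = [-1.6952 -1.5143]
A−BK = [-1.3905 -0.0286; -1.8476 -0.2571]
AᵀP(A−BK) = [2.3905 1.5286; 1.5286 1.2643]
P' = Q + AᵀP(A−BK) = [4.8905 2.2786; 2.2786 3.5143]
tr(P') = 8.4048


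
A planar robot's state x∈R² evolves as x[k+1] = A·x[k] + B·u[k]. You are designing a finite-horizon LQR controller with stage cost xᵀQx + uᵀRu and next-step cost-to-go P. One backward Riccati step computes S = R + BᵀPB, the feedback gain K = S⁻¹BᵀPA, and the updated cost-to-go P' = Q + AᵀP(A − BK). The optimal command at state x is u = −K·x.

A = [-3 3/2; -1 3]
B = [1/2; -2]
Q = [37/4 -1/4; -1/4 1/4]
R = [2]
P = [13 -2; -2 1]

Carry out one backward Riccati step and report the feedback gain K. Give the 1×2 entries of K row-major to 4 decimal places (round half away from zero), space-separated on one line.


BᵀP = [10.5000 -3.0000]
S = R + BᵀPB = [2] + [11.2500] = [13.2500]
BᵀPA = [-28.5000 6.7500]
K = S⁻¹·BᵀPA = [-2.1509 0.5094]
A−BK = [-1.9245 1.2453; -5.3019 4.0189]
AᵀP(A−BK) = [44.6981 -25.9811; -25.9811 16.8113]
P' = Q + AᵀP(A−BK) = [53.9481 -26.2311; -26.2311 17.0613]
tr(P') = 71.0094

-2.1509 0.5094


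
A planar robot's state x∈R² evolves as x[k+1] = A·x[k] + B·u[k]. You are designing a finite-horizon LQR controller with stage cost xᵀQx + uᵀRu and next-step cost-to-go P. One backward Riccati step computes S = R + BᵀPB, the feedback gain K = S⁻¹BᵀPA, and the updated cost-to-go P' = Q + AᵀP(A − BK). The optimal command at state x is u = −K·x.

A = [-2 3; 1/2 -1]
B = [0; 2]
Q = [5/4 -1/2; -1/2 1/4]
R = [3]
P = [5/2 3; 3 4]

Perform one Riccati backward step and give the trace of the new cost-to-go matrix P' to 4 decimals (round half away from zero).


BᵀP = [6.0000 8.0000]
S = R + BᵀPB = [3] + [16.0000] = [19.0000]
BᵀPA = [-8.0000 10.0000]
K = S⁻¹·BᵀPA = [-0.4211 0.5263]
A−BK = [-2.0000 3.0000; 1.3421 -2.0526]
AᵀP(A−BK) = [1.6316 -2.2895; -2.2895 3.2368]
P' = Q + AᵀP(A−BK) = [2.8816 -2.7895; -2.7895 3.4868]
tr(P') = 6.3684

6.3684


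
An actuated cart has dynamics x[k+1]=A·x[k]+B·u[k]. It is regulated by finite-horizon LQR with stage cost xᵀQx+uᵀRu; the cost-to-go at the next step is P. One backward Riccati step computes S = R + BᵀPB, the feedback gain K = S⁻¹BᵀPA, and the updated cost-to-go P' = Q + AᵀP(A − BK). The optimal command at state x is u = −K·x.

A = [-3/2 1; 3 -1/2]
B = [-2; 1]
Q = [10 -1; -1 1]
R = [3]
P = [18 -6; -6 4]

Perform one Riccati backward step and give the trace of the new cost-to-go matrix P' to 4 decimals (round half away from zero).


22.6068

BᵀP = [-42.0000 16.0000]
S = R + BᵀPB = [3] + [100.0000] = [103.0000]
BᵀPA = [111.0000 -50.0000]
K = S⁻¹·BᵀPA = [1.0777 -0.4854]
A−BK = [0.6553 0.0291; 1.9223 -0.0146]
AᵀP(A−BK) = [10.8786 -1.6165; -1.6165 0.7282]
P' = Q + AᵀP(A−BK) = [20.8786 -2.6165; -2.6165 1.7282]
tr(P') = 22.6068


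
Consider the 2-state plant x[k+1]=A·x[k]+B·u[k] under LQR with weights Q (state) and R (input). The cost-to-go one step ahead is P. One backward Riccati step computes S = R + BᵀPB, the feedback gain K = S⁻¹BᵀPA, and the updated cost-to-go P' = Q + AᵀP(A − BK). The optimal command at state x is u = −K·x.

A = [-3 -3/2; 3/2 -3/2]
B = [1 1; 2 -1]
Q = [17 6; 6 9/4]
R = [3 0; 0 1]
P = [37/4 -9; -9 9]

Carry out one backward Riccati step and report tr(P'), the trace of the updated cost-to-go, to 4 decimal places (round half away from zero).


BᵀP = [-8.7500 9.0000; 18.2500 -18.0000]
S = R + BᵀPB = [3 0; 0 1] + [9.2500 -17.7500; -17.7500 36.2500] = [12.2500 -17.7500; -17.7500 37.2500]
BᵀPA = [39.7500 -0.3750; -81.7500 -0.3750]
K = S⁻¹·BᵀPA = [0.2097 -0.1460; -2.0947 -0.0796]
A−BK = [-1.1150 -1.2743; -1.0142 -1.2876]
AᵀP(A−BK) = [4.9221 0.4181; 0.4181 0.4779]
P' = Q + AᵀP(A−BK) = [21.9221 6.4181; 6.4181 2.7279]
tr(P') = 24.6500

24.6500


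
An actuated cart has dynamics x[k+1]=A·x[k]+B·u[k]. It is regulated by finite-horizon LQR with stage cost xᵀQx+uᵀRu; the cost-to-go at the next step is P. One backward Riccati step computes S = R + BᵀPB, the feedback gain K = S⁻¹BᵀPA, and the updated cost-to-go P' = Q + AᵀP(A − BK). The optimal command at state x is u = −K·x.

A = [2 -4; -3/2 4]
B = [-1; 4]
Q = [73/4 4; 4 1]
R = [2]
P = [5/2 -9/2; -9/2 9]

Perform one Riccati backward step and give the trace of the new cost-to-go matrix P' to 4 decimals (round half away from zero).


BᵀP = [-20.5000 40.5000]
S = R + BᵀPB = [2] + [182.5000] = [184.5000]
BᵀPA = [-101.7500 244.0000]
K = S⁻¹·BᵀPA = [-0.5515 1.3225]
A−BK = [1.4485 -2.6775; 0.7060 -1.2900]
AᵀP(A−BK) = [1.1358 -2.4363; -2.4363 5.3117]
P' = Q + AᵀP(A−BK) = [19.3858 1.5637; 1.5637 6.3117]
tr(P') = 25.6975

25.6975


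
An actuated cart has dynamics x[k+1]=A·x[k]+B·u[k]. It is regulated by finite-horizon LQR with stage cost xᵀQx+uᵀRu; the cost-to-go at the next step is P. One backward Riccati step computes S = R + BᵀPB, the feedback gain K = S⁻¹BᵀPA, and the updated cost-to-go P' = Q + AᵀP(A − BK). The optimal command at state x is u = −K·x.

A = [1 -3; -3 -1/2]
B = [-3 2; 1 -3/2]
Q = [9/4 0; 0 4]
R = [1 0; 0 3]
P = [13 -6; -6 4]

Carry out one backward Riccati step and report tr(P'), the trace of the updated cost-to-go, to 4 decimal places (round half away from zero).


BᵀP = [-45.0000 22.0000; 35.0000 -18.0000]
S = R + BᵀPB = [1 0; 0 3] + [157.0000 -123.0000; -123.0000 97.0000] = [158.0000 -123.0000; -123.0000 100.0000]
BᵀPA = [-111.0000 124.0000; 89.0000 -96.0000]
K = S⁻¹·BᵀPA = [-0.2280 0.8823; 0.6095 0.1252]
A−BK = [-0.9031 -0.6036; -1.8577 -1.1945]
AᵀP(A−BK) = [5.4411 2.7899; 2.7899 2.6170]
P' = Q + AᵀP(A−BK) = [7.6911 2.7899; 2.7899 6.6170]
tr(P') = 14.3081

14.3081


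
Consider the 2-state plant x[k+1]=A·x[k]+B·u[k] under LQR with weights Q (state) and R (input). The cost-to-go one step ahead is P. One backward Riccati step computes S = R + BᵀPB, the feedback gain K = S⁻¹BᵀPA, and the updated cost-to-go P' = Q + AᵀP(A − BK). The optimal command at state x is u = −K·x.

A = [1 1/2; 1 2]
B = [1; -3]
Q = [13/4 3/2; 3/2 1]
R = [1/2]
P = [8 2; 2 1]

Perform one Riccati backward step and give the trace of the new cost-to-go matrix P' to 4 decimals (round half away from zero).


26.8864

BᵀP = [2.0000 -1.0000]
S = R + BᵀPB = [1/2] + [5.0000] = [5.5000]
BᵀPA = [1.0000 -1.0000]
K = S⁻¹·BᵀPA = [0.1818 -0.1818]
A−BK = [0.8182 0.6818; 1.5455 1.4545]
AᵀP(A−BK) = [12.8182 11.1818; 11.1818 9.8182]
P' = Q + AᵀP(A−BK) = [16.0682 12.6818; 12.6818 10.8182]
tr(P') = 26.8864


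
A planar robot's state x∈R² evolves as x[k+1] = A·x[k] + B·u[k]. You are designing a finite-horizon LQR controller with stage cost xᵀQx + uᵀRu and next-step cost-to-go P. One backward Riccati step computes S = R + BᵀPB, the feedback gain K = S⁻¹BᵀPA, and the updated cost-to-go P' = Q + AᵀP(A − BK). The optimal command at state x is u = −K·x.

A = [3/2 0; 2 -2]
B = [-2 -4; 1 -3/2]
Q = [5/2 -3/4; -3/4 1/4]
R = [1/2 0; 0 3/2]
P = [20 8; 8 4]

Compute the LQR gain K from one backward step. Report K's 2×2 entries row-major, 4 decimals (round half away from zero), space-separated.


0.4985 -0.7998 -0.6724 0.4520

BᵀP = [-32.0000 -12.0000; -92.0000 -38.0000]
S = R + BᵀPB = [1/2 0; 0 3/2] + [52.0000 146.0000; 146.0000 425.0000] = [52.5000 146.0000; 146.0000 426.5000]
BᵀPA = [-72.0000 24.0000; -214.0000 76.0000]
K = S⁻¹·BᵀPA = [0.4985 -0.7998; -0.6724 0.4520]
A−BK = [-0.1926 0.2083; 0.4929 -0.5222]
AᵀP(A−BK) = [0.9972 -0.8612; -0.8612 0.8445]
P' = Q + AᵀP(A−BK) = [3.4972 -1.6112; -1.6112 1.0945]
tr(P') = 4.5917


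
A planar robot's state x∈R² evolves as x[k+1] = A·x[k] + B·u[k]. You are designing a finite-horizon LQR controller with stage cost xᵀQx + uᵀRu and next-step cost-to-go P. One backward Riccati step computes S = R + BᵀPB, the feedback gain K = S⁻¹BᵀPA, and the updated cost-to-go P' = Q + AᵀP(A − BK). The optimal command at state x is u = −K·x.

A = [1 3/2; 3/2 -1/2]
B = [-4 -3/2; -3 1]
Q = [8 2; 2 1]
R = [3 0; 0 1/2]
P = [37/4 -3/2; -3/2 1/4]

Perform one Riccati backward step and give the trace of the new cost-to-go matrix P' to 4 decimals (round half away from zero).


BᵀP = [-32.5000 5.2500; -15.3750 2.5000]
S = R + BᵀPB = [3 0; 0 1/2] + [114.2500 54.0000; 54.0000 25.5625] = [117.2500 54.0000; 54.0000 26.0625]
BᵀPA = [-24.6250 -51.3750; -11.6250 -24.3125]
K = S⁻¹·BᵀPA = [-0.1004 -0.1866; -0.2380 -0.5463]
A−BK = [0.2414 -0.0657; 1.4368 -0.5134]
AᵀP(A−BK) = [0.0732 0.1176; 0.1176 0.2583]
P' = Q + AᵀP(A−BK) = [8.0732 2.1176; 2.1176 1.2583]
tr(P') = 9.3314

9.3314


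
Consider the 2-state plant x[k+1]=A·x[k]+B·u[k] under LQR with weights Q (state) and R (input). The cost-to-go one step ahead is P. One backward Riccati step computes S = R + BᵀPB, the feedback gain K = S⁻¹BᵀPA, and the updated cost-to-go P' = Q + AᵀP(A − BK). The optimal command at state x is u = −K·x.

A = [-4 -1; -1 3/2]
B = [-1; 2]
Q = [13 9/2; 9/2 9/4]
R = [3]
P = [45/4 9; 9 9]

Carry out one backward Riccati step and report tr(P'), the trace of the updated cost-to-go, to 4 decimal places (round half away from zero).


186.6053

BᵀP = [6.7500 9.0000]
S = R + BᵀPB = [3] + [11.2500] = [14.2500]
BᵀPA = [-36.0000 6.7500]
K = S⁻¹·BᵀPA = [-2.5263 0.4737]
A−BK = [-6.5263 -0.5263; 4.0526 0.5526]
AᵀP(A−BK) = [170.0526 3.5526; 3.5526 1.3026]
P' = Q + AᵀP(A−BK) = [183.0526 8.0526; 8.0526 3.5526]
tr(P') = 186.6053


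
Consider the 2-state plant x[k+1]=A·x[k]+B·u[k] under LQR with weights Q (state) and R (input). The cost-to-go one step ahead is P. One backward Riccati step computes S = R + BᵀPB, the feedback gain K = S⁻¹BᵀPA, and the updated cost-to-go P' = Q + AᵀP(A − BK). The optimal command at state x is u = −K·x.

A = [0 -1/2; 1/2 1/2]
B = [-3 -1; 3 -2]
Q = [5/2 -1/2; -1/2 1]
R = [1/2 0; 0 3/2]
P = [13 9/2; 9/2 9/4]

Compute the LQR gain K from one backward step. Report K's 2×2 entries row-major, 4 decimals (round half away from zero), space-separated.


BᵀP = [-25.5000 -6.7500; -22.0000 -9.0000]
S = R + BᵀPB = [1/2 0; 0 3/2] + [56.2500 39.0000; 39.0000 40.0000] = [56.7500 39.0000; 39.0000 41.5000]
BᵀPA = [-3.3750 9.3750; -4.5000 6.5000]
K = S⁻¹·BᵀPA = [0.0425 0.1625; -0.1484 0.0039]
A−BK = [-0.0209 -0.0085; 0.0758 0.0202]
AᵀP(A−BK) = [0.0383 0.0035; 0.0035 0.0135]
P' = Q + AᵀP(A−BK) = [2.5383 -0.4965; -0.4965 1.0135]
tr(P') = 3.5518

0.0425 0.1625 -0.1484 0.0039


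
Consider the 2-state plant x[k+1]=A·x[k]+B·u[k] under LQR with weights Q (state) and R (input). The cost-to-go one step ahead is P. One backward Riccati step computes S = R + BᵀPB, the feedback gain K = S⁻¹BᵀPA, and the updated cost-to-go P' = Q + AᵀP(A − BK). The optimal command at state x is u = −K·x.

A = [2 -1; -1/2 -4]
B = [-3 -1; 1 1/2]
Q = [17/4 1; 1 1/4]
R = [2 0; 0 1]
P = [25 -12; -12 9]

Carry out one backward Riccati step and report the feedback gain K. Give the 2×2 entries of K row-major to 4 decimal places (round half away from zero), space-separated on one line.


-0.5329 0.2194 -0.2956 -1.4665

BᵀP = [-87.0000 45.0000; -31.0000 16.5000]
S = R + BᵀPB = [2 0; 0 1] + [306.0000 109.5000; 109.5000 39.2500] = [308.0000 109.5000; 109.5000 40.2500]
BᵀPA = [-196.5000 -93.0000; -70.2500 -35.0000]
K = S⁻¹·BᵀPA = [-0.5329 0.2194; -0.2956 -1.4665]
A−BK = [0.1057 -1.8082; 0.1807 -3.4862]
AᵀP(A−BK) = [0.7701 -1.9053; -1.9053 42.0787]
P' = Q + AᵀP(A−BK) = [5.0201 -0.9053; -0.9053 42.3287]
tr(P') = 47.3488


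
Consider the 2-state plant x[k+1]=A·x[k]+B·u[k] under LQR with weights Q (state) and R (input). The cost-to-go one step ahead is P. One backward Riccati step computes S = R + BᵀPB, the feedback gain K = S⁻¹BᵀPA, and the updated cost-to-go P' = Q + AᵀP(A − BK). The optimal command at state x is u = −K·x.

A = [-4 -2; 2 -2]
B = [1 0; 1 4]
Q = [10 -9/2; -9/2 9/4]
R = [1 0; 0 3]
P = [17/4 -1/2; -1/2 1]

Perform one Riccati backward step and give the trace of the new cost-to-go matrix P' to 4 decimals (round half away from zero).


33.1691

BᵀP = [3.7500 0.5000; -2.0000 4.0000]
S = R + BᵀPB = [1 0; 0 3] + [4.2500 2.0000; 2.0000 16.0000] = [5.2500 2.0000; 2.0000 19.0000]
BᵀPA = [-14.0000 -8.5000; 16.0000 -4.0000]
K = S⁻¹·BᵀPA = [-3.1123 -1.6031; 1.1697 -0.0418]
A−BK = [-0.8877 -0.3969; 0.4334 -0.2298]
AᵀP(A−BK) = [17.7128 6.2245; 6.2245 3.2063]
P' = Q + AᵀP(A−BK) = [27.7128 1.7245; 1.7245 5.4563]
tr(P') = 33.1691


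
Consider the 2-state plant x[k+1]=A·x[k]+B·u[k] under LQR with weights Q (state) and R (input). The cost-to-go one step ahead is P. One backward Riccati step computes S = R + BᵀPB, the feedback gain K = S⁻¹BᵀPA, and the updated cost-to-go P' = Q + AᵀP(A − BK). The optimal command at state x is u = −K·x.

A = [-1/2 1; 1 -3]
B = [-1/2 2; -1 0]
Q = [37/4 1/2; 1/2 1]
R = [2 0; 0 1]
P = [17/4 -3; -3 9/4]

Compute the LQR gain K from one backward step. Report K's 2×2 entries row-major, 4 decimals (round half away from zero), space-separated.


BᵀP = [0.8750 -0.7500; 8.5000 -6.0000]
S = R + BᵀPB = [2 0; 0 1] + [0.3125 1.7500; 1.7500 17.0000] = [2.3125 1.7500; 1.7500 18.0000]
BᵀPA = [-1.1875 3.1250; -10.2500 26.5000]
K = S⁻¹·BᵀPA = [-0.0891 0.2561; -0.5608 1.4473]
A−BK = [0.5770 -1.7666; 0.9109 -2.7439]
AᵀP(A−BK) = [0.4587 -1.2358; -1.2358 3.3456]
P' = Q + AᵀP(A−BK) = [9.7087 -0.7358; -0.7358 4.3456]
tr(P') = 14.0543

-0.0891 0.2561 -0.5608 1.4473


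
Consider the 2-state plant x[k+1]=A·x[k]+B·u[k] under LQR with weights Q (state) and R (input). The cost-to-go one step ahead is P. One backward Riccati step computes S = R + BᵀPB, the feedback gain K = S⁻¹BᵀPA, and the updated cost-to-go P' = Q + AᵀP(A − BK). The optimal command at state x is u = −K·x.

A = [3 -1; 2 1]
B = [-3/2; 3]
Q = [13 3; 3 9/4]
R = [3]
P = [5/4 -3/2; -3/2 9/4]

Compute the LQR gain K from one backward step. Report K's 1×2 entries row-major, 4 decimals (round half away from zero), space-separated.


BᵀP = [-6.3750 9.0000]
S = R + BᵀPB = [3] + [36.5625] = [39.5625]
BᵀPA = [-1.1250 15.3750]
K = S⁻¹·BᵀPA = [-0.0284 0.3886]
A−BK = [2.9573 -0.4171; 2.0853 -0.1659]
AᵀP(A−BK) = [2.2180 -0.3128; -0.3128 0.5249]
P' = Q + AᵀP(A−BK) = [15.2180 2.6872; 2.6872 2.7749]
tr(P') = 17.9929

-0.0284 0.3886


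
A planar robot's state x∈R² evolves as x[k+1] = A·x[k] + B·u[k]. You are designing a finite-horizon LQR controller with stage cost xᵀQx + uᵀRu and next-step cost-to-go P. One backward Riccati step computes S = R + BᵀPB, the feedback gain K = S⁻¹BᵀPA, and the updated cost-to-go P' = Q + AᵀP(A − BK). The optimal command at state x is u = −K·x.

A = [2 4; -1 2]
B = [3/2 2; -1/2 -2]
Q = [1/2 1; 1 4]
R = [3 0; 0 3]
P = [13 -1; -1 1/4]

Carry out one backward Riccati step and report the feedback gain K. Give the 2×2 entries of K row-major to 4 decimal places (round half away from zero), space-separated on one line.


0.4562 0.9687 0.6058 1.0173

BᵀP = [20.0000 -1.6250; 28.0000 -2.5000]
S = R + BᵀPB = [3 0; 0 3] + [30.8125 43.2500; 43.2500 61.0000] = [33.8125 43.2500; 43.2500 64.0000]
BᵀPA = [41.6250 76.7500; 58.5000 107.0000]
K = S⁻¹·BᵀPA = [0.4562 0.9687; 0.6058 1.0173]
A−BK = [0.1042 0.5125; 0.4396 4.5188]
AᵀP(A−BK) = [1.8230 3.6690; 3.6690 9.8070]
P' = Q + AᵀP(A−BK) = [2.3230 4.6690; 4.6690 13.8070]
tr(P') = 16.1300


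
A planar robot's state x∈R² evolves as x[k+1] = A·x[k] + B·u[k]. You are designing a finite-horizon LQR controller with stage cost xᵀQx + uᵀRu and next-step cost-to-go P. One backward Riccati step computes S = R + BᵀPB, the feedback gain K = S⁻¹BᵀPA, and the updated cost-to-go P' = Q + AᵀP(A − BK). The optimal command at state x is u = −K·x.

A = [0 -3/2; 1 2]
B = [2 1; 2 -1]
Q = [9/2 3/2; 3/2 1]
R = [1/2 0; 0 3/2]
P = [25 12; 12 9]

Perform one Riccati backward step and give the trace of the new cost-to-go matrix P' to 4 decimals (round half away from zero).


9.4473

BᵀP = [74.0000 42.0000; 13.0000 3.0000]
S = R + BᵀPB = [1/2 0; 0 3/2] + [232.0000 32.0000; 32.0000 10.0000] = [232.5000 32.0000; 32.0000 11.5000]
BᵀPA = [42.0000 -27.0000; 3.0000 -13.5000]
K = S⁻¹·BᵀPA = [0.2346 0.0736; -0.3919 -1.3788]
A−BK = [-0.0773 -0.2684; 0.1390 0.4739]
AᵀP(A−BK) = [0.3232 1.0433; 1.0433 3.6241]
P' = Q + AᵀP(A−BK) = [4.8232 2.5433; 2.5433 4.6241]
tr(P') = 9.4473


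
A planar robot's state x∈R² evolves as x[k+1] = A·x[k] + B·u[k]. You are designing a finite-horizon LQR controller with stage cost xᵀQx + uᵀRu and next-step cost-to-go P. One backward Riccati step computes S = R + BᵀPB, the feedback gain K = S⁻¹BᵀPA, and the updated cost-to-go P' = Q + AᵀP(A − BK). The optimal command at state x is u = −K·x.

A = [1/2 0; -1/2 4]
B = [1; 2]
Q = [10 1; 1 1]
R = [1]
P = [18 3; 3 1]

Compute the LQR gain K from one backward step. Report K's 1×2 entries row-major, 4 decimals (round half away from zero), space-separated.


0.2714 0.5714

BᵀP = [24.0000 5.0000]
S = R + BᵀPB = [1] + [34.0000] = [35.0000]
BᵀPA = [9.5000 20.0000]
K = S⁻¹·BᵀPA = [0.2714 0.5714]
A−BK = [0.2286 -0.5714; -1.0429 2.8571]
AᵀP(A−BK) = [0.6714 -1.4286; -1.4286 4.5714]
P' = Q + AᵀP(A−BK) = [10.6714 -0.4286; -0.4286 5.5714]
tr(P') = 16.2429


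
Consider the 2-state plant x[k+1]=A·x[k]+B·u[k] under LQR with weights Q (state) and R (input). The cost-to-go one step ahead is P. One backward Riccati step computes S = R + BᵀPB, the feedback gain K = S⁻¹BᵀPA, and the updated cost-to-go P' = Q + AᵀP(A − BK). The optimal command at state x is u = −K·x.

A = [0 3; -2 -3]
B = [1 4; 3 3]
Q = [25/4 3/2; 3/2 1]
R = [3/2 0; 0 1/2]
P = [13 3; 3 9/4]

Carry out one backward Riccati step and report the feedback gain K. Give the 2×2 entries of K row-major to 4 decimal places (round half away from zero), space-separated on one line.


-0.6933 -1.7992 0.1456 1.1229

BᵀP = [22.0000 9.7500; 61.0000 18.7500]
S = R + BᵀPB = [3/2 0; 0 1/2] + [51.2500 117.2500; 117.2500 300.2500] = [52.7500 117.2500; 117.2500 300.7500]
BᵀPA = [-19.5000 36.7500; -37.5000 126.7500]
K = S⁻¹·BᵀPA = [-0.6933 -1.7992; 0.1456 1.1229]
A−BK = [0.1109 0.3077; -0.3569 -0.9711]
AᵀP(A−BK) = [0.9406 2.5237; 2.5237 7.0457]
P' = Q + AᵀP(A−BK) = [7.1906 4.0237; 4.0237 8.0457]
tr(P') = 15.2363


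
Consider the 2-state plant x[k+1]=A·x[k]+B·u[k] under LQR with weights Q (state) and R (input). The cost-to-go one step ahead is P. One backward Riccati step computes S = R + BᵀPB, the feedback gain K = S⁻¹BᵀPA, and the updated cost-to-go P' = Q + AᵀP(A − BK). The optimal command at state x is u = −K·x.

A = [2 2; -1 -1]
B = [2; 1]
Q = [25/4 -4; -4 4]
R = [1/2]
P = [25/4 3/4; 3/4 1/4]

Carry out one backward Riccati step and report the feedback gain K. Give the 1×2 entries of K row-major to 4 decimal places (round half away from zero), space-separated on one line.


0.8609 0.8609

BᵀP = [13.2500 1.7500]
S = R + BᵀPB = [1/2] + [28.2500] = [28.7500]
BᵀPA = [24.7500 24.7500]
K = S⁻¹·BᵀPA = [0.8609 0.8609]
A−BK = [0.2783 0.2783; -1.8609 -1.8609]
AᵀP(A−BK) = [0.9435 0.9435; 0.9435 0.9435]
P' = Q + AᵀP(A−BK) = [7.1935 -3.0565; -3.0565 4.9435]
tr(P') = 12.1370


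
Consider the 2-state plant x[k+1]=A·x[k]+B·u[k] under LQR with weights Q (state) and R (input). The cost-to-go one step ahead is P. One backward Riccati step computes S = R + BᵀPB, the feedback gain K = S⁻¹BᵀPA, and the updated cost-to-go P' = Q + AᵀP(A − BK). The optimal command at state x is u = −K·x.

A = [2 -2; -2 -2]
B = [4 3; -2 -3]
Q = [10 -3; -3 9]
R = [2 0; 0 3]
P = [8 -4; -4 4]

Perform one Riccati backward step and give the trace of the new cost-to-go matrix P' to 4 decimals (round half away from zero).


27.2146

BᵀP = [40.0000 -24.0000; 36.0000 -24.0000]
S = R + BᵀPB = [2 0; 0 3] + [208.0000 192.0000; 192.0000 180.0000] = [210.0000 192.0000; 192.0000 183.0000]
BᵀPA = [128.0000 -32.0000; 120.0000 -24.0000]
K = S⁻¹·BᵀPA = [0.2452 -0.7969; 0.3985 0.7050]
A−BK = [-0.1762 -0.9272; -0.3142 -1.4789]
AᵀP(A−BK) = [0.7969 1.4100; 1.4100 7.4176]
P' = Q + AᵀP(A−BK) = [10.7969 -1.5900; -1.5900 16.4176]
tr(P') = 27.2146


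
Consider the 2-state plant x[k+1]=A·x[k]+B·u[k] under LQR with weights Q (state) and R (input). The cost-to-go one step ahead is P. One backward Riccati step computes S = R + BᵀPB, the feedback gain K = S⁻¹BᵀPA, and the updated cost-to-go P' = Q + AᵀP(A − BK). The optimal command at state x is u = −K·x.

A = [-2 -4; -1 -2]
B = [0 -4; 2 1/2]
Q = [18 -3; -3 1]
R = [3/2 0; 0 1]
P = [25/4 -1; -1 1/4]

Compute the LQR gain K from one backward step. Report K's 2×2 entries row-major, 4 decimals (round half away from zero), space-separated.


BᵀP = [-2.0000 0.5000; -25.5000 4.1250]
S = R + BᵀPB = [3/2 0; 0 1] + [1.0000 8.2500; 8.2500 104.0625] = [2.5000 8.2500; 8.2500 105.0625]
BᵀPA = [3.5000 7.0000; 46.8750 93.7500]
K = S⁻¹·BᵀPA = [-0.0976 -0.1953; 0.4538 0.9077]
A−BK = [-0.1847 -0.3694; -1.0316 -2.0633]
AᵀP(A−BK) = [0.3185 0.6369; 0.6369 1.2738]
P' = Q + AᵀP(A−BK) = [18.3185 -2.3631; -2.3631 2.2738]
tr(P') = 20.5923

-0.0976 -0.1953 0.4538 0.9077


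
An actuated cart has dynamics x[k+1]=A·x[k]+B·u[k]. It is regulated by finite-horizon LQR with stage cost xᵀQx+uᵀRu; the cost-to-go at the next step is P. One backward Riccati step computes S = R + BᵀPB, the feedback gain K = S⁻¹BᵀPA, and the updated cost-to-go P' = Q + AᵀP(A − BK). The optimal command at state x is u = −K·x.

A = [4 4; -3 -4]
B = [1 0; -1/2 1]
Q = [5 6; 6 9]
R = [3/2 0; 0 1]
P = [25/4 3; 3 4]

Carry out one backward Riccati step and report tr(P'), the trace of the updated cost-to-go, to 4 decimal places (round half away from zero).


51.6937

BᵀP = [4.7500 1.0000; 3.0000 4.0000]
S = R + BᵀPB = [3/2 0; 0 1] + [4.2500 1.0000; 1.0000 4.0000] = [5.7500 1.0000; 1.0000 5.0000]
BᵀPA = [16.0000 15.0000; 0.0000 -4.0000]
K = S⁻¹·BᵀPA = [2.8829 2.8468; -0.5766 -1.3694]
A−BK = [1.1171 1.1532; -0.9820 -1.2072]
AᵀP(A−BK) = [17.8739 18.4505; 18.4505 19.8198]
P' = Q + AᵀP(A−BK) = [22.8739 24.4505; 24.4505 28.8198]
tr(P') = 51.6937
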